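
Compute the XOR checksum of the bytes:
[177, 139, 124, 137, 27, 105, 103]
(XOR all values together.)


XOR chain: 177 ^ 139 ^ 124 ^ 137 ^ 27 ^ 105 ^ 103 = 218

218


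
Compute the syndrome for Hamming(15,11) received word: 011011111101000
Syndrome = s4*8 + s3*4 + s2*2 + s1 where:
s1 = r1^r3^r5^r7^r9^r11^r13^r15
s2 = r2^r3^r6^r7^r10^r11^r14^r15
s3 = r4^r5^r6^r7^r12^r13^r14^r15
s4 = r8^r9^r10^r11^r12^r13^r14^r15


s1=0, s2=1, s3=0, s4=0

Syndrome = 2 (error at position 2)


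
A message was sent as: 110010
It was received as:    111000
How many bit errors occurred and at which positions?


XOR: 001010

2 error(s) at position(s): 2, 4


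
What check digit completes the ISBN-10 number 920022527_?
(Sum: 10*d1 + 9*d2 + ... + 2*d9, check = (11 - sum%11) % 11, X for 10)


Weighted sum: 170
170 mod 11 = 5

Check digit: 6


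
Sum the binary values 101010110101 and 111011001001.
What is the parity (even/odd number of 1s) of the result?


101010110101 = 2741
111011001001 = 3785
Sum = 6526 = 1100101111110
1s count = 9

odd parity (9 ones in 1100101111110)


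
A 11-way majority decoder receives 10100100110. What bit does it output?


Ones: 5 out of 11
Threshold: 6

0 (5/11 voted 1)


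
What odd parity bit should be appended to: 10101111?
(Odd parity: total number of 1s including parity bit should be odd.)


Number of 1s in data: 6
Parity bit: 1

1


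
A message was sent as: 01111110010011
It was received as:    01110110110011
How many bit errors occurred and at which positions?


XOR: 00001000100000

2 error(s) at position(s): 4, 8


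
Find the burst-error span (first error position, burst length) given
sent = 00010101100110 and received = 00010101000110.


XOR: 00000000100000

Burst at position 8, length 1


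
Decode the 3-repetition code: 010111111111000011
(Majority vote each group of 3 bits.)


Groups: 010, 111, 111, 111, 000, 011
Majority votes: 011101

011101


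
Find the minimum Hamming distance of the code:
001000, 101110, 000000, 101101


Comparing all pairs, minimum distance: 1
Can detect 0 errors, correct 0 errors

1


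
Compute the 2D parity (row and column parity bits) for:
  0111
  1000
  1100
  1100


Row parities: 1100
Column parities: 1111

Row P: 1100, Col P: 1111, Corner: 0


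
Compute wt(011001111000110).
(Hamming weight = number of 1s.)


Counting 1s in 011001111000110

8


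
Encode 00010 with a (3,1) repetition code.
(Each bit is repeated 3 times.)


Each bit -> 3 copies

000000000111000


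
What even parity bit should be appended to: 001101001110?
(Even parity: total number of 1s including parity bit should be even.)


Number of 1s in data: 6
Parity bit: 0

0


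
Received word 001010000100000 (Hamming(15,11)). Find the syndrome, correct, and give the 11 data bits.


Syndrome = 12: error at position 12

Data: 11000101000 (corrected bit 12)


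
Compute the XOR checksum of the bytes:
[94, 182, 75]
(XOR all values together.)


XOR chain: 94 ^ 182 ^ 75 = 163

163


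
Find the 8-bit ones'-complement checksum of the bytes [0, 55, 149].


Sum = 204 mod 256 = 204
Complement = 51

51


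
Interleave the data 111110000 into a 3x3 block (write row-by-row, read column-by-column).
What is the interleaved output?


Matrix:
  111
  110
  000
Read columns: 110110100

110110100


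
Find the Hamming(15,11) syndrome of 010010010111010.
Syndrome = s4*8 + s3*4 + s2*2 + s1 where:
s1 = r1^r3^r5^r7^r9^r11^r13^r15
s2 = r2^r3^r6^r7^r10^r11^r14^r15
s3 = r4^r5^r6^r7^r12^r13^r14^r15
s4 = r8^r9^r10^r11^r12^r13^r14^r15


s1=0, s2=0, s3=1, s4=1

Syndrome = 12 (error at position 12)


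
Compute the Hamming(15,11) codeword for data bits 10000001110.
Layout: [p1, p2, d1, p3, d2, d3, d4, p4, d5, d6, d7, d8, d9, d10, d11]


Parity bits: p1=0, p2=0, p3=1, p4=1

001100010001110


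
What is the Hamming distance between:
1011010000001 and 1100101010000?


XOR: 0111111010001
Count of 1s: 8

8


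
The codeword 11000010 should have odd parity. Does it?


Number of 1s: 3

Yes, parity is correct (3 ones)


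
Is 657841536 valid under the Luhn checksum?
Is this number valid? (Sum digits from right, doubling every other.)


Luhn sum = 44
44 mod 10 = 4

Invalid (Luhn sum mod 10 = 4)


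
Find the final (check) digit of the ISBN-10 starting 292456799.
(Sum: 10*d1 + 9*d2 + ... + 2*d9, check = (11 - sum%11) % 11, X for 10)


Weighted sum: 278
278 mod 11 = 3

Check digit: 8


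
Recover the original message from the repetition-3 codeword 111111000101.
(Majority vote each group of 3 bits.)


Groups: 111, 111, 000, 101
Majority votes: 1101

1101


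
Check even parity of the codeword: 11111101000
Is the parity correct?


Number of 1s: 7

No, parity error (7 ones)


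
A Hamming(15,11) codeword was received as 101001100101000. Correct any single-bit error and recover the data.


Syndrome = 5: error at position 5

Data: 11110101000 (corrected bit 5)


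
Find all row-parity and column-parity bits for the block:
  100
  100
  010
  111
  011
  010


Row parities: 111101
Column parities: 100

Row P: 111101, Col P: 100, Corner: 1


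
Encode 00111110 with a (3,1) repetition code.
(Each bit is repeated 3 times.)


Each bit -> 3 copies

000000111111111111111000


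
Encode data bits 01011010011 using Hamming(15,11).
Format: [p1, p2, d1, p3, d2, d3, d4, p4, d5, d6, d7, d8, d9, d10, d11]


Parity bits: p1=1, p2=0, p3=0, p4=0

100010101010011


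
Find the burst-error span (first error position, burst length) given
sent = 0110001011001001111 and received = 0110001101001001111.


XOR: 0000000110000000000

Burst at position 7, length 2


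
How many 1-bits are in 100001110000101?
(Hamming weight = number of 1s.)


Counting 1s in 100001110000101

6


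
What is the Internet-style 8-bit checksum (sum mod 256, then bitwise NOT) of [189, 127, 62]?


Sum = 378 mod 256 = 122
Complement = 133

133


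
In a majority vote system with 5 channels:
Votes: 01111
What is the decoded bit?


Ones: 4 out of 5
Threshold: 3

1 (4/5 voted 1)


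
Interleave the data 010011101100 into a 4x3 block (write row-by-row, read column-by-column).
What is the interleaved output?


Matrix:
  010
  011
  101
  100
Read columns: 001111000110

001111000110


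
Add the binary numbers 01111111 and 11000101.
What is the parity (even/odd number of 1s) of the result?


01111111 = 127
11000101 = 197
Sum = 324 = 101000100
1s count = 3

odd parity (3 ones in 101000100)


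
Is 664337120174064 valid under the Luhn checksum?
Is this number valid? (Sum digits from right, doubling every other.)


Luhn sum = 56
56 mod 10 = 6

Invalid (Luhn sum mod 10 = 6)


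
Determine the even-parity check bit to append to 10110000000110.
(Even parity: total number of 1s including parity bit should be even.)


Number of 1s in data: 5
Parity bit: 1

1


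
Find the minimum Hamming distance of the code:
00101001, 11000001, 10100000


Comparing all pairs, minimum distance: 3
Can detect 2 errors, correct 1 errors

3


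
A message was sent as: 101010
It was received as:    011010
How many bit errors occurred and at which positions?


XOR: 110000

2 error(s) at position(s): 0, 1


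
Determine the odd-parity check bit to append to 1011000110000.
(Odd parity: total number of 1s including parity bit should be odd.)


Number of 1s in data: 5
Parity bit: 0

0


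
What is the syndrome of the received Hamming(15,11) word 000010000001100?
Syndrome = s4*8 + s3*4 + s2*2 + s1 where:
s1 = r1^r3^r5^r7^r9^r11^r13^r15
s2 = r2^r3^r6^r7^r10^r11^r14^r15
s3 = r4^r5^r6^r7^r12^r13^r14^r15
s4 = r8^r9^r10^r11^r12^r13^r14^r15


s1=0, s2=0, s3=1, s4=0

Syndrome = 4 (error at position 4)


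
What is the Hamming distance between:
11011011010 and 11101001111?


XOR: 00110010101
Count of 1s: 5

5


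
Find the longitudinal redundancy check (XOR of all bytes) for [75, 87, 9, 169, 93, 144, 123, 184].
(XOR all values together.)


XOR chain: 75 ^ 87 ^ 9 ^ 169 ^ 93 ^ 144 ^ 123 ^ 184 = 178

178


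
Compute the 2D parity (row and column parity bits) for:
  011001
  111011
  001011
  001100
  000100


Row parities: 11101
Column parities: 100001

Row P: 11101, Col P: 100001, Corner: 0


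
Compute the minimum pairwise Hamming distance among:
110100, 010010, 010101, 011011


Comparing all pairs, minimum distance: 2
Can detect 1 errors, correct 0 errors

2


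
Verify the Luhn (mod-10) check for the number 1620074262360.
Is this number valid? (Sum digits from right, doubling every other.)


Luhn sum = 35
35 mod 10 = 5

Invalid (Luhn sum mod 10 = 5)


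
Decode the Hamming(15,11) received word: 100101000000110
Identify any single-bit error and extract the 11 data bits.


Syndrome = 0: no error detected

Data: 00100000110 (no errors)


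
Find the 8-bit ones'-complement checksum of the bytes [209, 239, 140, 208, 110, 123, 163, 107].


Sum = 1299 mod 256 = 19
Complement = 236

236


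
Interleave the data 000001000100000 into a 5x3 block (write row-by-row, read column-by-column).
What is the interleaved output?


Matrix:
  000
  001
  000
  100
  000
Read columns: 000100000001000

000100000001000


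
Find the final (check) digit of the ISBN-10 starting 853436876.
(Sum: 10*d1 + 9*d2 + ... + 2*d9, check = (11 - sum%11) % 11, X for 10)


Weighted sum: 290
290 mod 11 = 4

Check digit: 7


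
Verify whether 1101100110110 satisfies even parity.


Number of 1s: 8

Yes, parity is correct (8 ones)


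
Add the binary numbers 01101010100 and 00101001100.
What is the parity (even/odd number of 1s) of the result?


01101010100 = 852
00101001100 = 332
Sum = 1184 = 10010100000
1s count = 3

odd parity (3 ones in 10010100000)


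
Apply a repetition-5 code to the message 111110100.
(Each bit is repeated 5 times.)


Each bit -> 5 copies

111111111111111111111111100000111110000000000


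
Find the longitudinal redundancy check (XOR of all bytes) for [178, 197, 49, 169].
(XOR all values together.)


XOR chain: 178 ^ 197 ^ 49 ^ 169 = 239

239


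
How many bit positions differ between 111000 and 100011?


XOR: 011011
Count of 1s: 4

4


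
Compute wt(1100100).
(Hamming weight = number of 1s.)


Counting 1s in 1100100

3


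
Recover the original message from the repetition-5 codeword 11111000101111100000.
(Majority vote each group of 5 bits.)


Groups: 11111, 00010, 11111, 00000
Majority votes: 1010

1010


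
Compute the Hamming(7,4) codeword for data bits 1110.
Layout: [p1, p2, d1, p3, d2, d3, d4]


Parity bits: p1=0, p2=0, p3=0

0010110


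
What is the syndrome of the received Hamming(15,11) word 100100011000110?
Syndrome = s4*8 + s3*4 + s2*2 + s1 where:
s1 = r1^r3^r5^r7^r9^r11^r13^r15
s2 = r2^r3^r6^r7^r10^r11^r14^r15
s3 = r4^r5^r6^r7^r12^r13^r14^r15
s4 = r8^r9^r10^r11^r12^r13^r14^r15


s1=1, s2=1, s3=1, s4=0

Syndrome = 7 (error at position 7)


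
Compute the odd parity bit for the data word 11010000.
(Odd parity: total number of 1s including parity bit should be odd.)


Number of 1s in data: 3
Parity bit: 0

0


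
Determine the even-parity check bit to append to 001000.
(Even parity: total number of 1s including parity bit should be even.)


Number of 1s in data: 1
Parity bit: 1

1


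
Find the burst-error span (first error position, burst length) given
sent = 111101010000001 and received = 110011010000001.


XOR: 001110000000000

Burst at position 2, length 3


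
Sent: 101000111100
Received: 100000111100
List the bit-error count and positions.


XOR: 001000000000

1 error(s) at position(s): 2


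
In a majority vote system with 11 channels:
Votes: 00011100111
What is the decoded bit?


Ones: 6 out of 11
Threshold: 6

1 (6/11 voted 1)


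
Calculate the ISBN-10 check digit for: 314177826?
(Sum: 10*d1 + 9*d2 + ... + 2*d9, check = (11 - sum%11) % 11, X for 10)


Weighted sum: 205
205 mod 11 = 7

Check digit: 4


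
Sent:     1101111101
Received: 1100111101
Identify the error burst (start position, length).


XOR: 0001000000

Burst at position 3, length 1


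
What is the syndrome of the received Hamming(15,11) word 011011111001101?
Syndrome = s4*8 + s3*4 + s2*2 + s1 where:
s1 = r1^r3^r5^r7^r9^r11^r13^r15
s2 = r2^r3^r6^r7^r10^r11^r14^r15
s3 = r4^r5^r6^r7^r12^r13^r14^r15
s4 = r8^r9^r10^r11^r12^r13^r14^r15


s1=0, s2=1, s3=0, s4=1

Syndrome = 10 (error at position 10)


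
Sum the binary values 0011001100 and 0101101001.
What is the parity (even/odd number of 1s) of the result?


0011001100 = 204
0101101001 = 361
Sum = 565 = 1000110101
1s count = 5

odd parity (5 ones in 1000110101)


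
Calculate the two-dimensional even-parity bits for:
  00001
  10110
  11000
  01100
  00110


Row parities: 11000
Column parities: 00101

Row P: 11000, Col P: 00101, Corner: 0


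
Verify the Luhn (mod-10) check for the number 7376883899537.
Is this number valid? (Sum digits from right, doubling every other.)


Luhn sum = 84
84 mod 10 = 4

Invalid (Luhn sum mod 10 = 4)


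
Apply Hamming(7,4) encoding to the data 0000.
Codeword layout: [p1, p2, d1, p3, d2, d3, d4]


Parity bits: p1=0, p2=0, p3=0

0000000


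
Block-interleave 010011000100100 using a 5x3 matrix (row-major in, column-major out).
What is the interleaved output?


Matrix:
  010
  011
  000
  100
  100
Read columns: 000111100001000

000111100001000


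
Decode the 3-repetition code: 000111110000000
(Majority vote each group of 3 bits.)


Groups: 000, 111, 110, 000, 000
Majority votes: 01100

01100


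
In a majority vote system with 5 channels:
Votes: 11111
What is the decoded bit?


Ones: 5 out of 5
Threshold: 3

1 (5/5 voted 1)


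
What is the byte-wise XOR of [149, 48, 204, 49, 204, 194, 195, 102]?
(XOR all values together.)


XOR chain: 149 ^ 48 ^ 204 ^ 49 ^ 204 ^ 194 ^ 195 ^ 102 = 243

243


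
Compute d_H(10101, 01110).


XOR: 11011
Count of 1s: 4

4


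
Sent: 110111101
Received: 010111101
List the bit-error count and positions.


XOR: 100000000

1 error(s) at position(s): 0


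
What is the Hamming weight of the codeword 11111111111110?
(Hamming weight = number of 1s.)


Counting 1s in 11111111111110

13


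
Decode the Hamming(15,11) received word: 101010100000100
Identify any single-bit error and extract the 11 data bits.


Syndrome = 13: error at position 13

Data: 11010000000 (corrected bit 13)


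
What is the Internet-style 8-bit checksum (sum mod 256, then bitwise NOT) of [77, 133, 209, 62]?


Sum = 481 mod 256 = 225
Complement = 30

30


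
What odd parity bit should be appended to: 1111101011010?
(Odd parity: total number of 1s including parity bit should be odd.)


Number of 1s in data: 9
Parity bit: 0

0


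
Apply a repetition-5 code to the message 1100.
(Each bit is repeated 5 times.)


Each bit -> 5 copies

11111111110000000000


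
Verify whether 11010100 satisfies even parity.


Number of 1s: 4

Yes, parity is correct (4 ones)


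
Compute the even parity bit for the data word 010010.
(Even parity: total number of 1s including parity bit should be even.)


Number of 1s in data: 2
Parity bit: 0

0


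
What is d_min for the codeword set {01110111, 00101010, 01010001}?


Comparing all pairs, minimum distance: 3
Can detect 2 errors, correct 1 errors

3


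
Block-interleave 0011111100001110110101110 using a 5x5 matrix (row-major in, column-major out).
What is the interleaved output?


Matrix:
  00111
  11100
  00111
  01101
  01110
Read columns: 0100001011111111010110110

0100001011111111010110110


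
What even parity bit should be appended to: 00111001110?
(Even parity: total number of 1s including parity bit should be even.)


Number of 1s in data: 6
Parity bit: 0

0


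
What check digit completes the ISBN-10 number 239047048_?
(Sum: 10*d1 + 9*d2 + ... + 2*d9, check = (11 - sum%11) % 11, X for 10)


Weighted sum: 206
206 mod 11 = 8

Check digit: 3


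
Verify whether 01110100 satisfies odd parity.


Number of 1s: 4

No, parity error (4 ones)


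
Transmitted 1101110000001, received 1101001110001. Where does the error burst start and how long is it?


XOR: 0000111110000

Burst at position 4, length 5


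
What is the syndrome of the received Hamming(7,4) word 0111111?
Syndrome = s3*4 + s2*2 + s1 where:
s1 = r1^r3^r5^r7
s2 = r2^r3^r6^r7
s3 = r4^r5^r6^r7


s1=1, s2=0, s3=0

Syndrome = 1 (error at position 1)


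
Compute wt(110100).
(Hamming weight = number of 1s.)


Counting 1s in 110100

3


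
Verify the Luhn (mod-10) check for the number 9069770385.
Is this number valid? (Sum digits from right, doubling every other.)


Luhn sum = 48
48 mod 10 = 8

Invalid (Luhn sum mod 10 = 8)


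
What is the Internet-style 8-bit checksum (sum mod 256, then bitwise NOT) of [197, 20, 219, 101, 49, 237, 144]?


Sum = 967 mod 256 = 199
Complement = 56

56


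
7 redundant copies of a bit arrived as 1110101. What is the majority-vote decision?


Ones: 5 out of 7
Threshold: 4

1 (5/7 voted 1)


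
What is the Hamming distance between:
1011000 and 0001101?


XOR: 1010101
Count of 1s: 4

4


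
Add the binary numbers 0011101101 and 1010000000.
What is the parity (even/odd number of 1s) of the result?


0011101101 = 237
1010000000 = 640
Sum = 877 = 1101101101
1s count = 7

odd parity (7 ones in 1101101101)


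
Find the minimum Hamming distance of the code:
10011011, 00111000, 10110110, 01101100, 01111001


Comparing all pairs, minimum distance: 2
Can detect 1 errors, correct 0 errors

2


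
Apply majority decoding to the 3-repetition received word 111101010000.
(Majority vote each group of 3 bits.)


Groups: 111, 101, 010, 000
Majority votes: 1100

1100


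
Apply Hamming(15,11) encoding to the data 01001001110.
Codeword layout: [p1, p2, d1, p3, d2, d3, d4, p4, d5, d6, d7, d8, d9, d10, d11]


Parity bits: p1=1, p2=1, p3=0, p4=0

110010001001110


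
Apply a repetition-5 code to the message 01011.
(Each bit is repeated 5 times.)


Each bit -> 5 copies

0000011111000001111111111


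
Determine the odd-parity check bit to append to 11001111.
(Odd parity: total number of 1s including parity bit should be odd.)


Number of 1s in data: 6
Parity bit: 1

1


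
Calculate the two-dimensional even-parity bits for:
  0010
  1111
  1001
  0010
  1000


Row parities: 10011
Column parities: 1110

Row P: 10011, Col P: 1110, Corner: 1


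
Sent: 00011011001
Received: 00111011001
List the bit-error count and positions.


XOR: 00100000000

1 error(s) at position(s): 2


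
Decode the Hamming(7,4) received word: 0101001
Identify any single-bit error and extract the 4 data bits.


Syndrome = 1: error at position 1

Data: 0001 (corrected bit 1)


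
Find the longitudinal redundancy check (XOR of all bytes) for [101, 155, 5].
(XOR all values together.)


XOR chain: 101 ^ 155 ^ 5 = 251

251


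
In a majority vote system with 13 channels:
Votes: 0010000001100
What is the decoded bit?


Ones: 3 out of 13
Threshold: 7

0 (3/13 voted 1)


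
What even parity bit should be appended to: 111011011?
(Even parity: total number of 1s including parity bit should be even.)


Number of 1s in data: 7
Parity bit: 1

1


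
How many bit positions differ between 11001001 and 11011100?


XOR: 00010101
Count of 1s: 3

3


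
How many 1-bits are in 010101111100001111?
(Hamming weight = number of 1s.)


Counting 1s in 010101111100001111

11


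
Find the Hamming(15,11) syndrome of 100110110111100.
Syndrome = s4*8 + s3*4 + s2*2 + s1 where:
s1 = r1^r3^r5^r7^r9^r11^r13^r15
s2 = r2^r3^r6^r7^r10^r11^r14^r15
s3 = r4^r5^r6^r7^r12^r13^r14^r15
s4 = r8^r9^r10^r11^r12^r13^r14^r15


s1=1, s2=1, s3=1, s4=1

Syndrome = 15 (error at position 15)


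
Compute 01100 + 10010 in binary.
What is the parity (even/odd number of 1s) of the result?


01100 = 12
10010 = 18
Sum = 30 = 11110
1s count = 4

even parity (4 ones in 11110)


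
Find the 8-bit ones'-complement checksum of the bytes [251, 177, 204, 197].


Sum = 829 mod 256 = 61
Complement = 194

194


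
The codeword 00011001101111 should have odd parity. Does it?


Number of 1s: 8

No, parity error (8 ones)


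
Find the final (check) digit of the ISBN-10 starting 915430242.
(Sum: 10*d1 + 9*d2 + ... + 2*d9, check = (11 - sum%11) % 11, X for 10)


Weighted sum: 209
209 mod 11 = 0

Check digit: 0


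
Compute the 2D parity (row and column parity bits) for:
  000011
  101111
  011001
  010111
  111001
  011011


Row parities: 011000
Column parities: 000000

Row P: 011000, Col P: 000000, Corner: 0


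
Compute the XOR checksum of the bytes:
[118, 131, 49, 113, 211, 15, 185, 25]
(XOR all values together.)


XOR chain: 118 ^ 131 ^ 49 ^ 113 ^ 211 ^ 15 ^ 185 ^ 25 = 201

201


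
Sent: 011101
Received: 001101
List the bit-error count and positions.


XOR: 010000

1 error(s) at position(s): 1


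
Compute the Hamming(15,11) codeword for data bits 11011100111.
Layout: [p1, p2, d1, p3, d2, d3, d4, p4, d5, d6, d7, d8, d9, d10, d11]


Parity bits: p1=0, p2=1, p3=1, p4=1

011110111100111


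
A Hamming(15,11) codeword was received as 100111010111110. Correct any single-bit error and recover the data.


Syndrome = 0: no error detected

Data: 01100111110 (no errors)


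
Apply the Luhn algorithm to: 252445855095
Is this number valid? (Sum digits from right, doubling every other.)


Luhn sum = 57
57 mod 10 = 7

Invalid (Luhn sum mod 10 = 7)


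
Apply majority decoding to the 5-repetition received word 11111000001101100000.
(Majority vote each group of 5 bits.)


Groups: 11111, 00000, 11011, 00000
Majority votes: 1010

1010


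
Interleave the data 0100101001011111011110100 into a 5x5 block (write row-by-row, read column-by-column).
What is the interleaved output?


Matrix:
  01001
  01001
  01111
  10111
  10100
Read columns: 0001111100001110011011110

0001111100001110011011110


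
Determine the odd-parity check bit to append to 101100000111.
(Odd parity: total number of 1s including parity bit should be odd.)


Number of 1s in data: 6
Parity bit: 1

1


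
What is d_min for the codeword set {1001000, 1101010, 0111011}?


Comparing all pairs, minimum distance: 2
Can detect 1 errors, correct 0 errors

2


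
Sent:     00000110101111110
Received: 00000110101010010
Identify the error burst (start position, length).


XOR: 00000000000101100

Burst at position 11, length 4


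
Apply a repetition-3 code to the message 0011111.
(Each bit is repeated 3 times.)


Each bit -> 3 copies

000000111111111111111


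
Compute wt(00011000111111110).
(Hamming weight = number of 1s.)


Counting 1s in 00011000111111110

10


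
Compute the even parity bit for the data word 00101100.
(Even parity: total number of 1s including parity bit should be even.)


Number of 1s in data: 3
Parity bit: 1

1


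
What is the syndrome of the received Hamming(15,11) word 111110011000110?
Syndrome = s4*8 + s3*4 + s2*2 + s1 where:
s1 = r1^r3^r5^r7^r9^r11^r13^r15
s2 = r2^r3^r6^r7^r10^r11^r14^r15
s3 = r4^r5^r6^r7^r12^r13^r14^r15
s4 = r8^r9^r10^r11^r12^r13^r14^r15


s1=1, s2=1, s3=0, s4=0

Syndrome = 3 (error at position 3)


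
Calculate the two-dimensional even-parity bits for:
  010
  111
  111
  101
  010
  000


Row parities: 111010
Column parities: 101

Row P: 111010, Col P: 101, Corner: 0


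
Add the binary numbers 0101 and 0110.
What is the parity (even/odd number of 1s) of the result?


0101 = 5
0110 = 6
Sum = 11 = 1011
1s count = 3

odd parity (3 ones in 1011)


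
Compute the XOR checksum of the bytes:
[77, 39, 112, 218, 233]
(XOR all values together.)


XOR chain: 77 ^ 39 ^ 112 ^ 218 ^ 233 = 41

41


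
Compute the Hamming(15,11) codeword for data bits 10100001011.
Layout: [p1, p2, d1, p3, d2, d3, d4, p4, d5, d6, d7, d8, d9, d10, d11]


Parity bits: p1=0, p2=0, p3=0, p4=1

001001010001011


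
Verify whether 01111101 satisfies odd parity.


Number of 1s: 6

No, parity error (6 ones)


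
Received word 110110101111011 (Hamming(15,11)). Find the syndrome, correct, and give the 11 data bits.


Syndrome = 0: no error detected

Data: 01011111011 (no errors)


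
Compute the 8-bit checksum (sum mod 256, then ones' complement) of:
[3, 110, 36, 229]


Sum = 378 mod 256 = 122
Complement = 133

133


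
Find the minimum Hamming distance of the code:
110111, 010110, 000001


Comparing all pairs, minimum distance: 2
Can detect 1 errors, correct 0 errors

2


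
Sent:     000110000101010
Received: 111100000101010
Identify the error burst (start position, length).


XOR: 111010000000000

Burst at position 0, length 5


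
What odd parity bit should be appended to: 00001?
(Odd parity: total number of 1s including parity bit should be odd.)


Number of 1s in data: 1
Parity bit: 0

0


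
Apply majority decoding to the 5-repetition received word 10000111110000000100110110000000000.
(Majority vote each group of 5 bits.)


Groups: 10000, 11111, 00000, 00100, 11011, 00000, 00000
Majority votes: 0100100

0100100


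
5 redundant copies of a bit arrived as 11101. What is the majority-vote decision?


Ones: 4 out of 5
Threshold: 3

1 (4/5 voted 1)


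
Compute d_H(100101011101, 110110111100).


XOR: 010011100001
Count of 1s: 5

5


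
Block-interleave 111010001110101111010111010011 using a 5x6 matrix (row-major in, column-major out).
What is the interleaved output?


Matrix:
  111010
  001110
  101111
  010111
  010011
Read columns: 101001001111100011101111100111

101001001111100011101111100111


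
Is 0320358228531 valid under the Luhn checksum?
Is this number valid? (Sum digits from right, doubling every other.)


Luhn sum = 45
45 mod 10 = 5

Invalid (Luhn sum mod 10 = 5)


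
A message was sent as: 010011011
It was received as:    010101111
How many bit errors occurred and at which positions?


XOR: 000110100

3 error(s) at position(s): 3, 4, 6


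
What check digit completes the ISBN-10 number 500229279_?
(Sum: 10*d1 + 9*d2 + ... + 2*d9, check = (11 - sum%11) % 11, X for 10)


Weighted sum: 168
168 mod 11 = 3

Check digit: 8


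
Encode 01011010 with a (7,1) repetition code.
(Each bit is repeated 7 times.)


Each bit -> 7 copies

00000001111111000000011111111111111000000011111110000000


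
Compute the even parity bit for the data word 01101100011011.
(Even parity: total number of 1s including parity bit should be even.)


Number of 1s in data: 8
Parity bit: 0

0


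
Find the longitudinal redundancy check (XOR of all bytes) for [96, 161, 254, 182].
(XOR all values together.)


XOR chain: 96 ^ 161 ^ 254 ^ 182 = 137

137


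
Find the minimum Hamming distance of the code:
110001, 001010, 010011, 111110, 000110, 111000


Comparing all pairs, minimum distance: 2
Can detect 1 errors, correct 0 errors

2


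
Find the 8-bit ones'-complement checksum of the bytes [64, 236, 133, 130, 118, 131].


Sum = 812 mod 256 = 44
Complement = 211

211


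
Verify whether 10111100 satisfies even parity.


Number of 1s: 5

No, parity error (5 ones)


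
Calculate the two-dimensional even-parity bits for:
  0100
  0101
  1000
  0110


Row parities: 1010
Column parities: 1111

Row P: 1010, Col P: 1111, Corner: 0


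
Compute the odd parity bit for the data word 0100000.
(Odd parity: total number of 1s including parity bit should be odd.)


Number of 1s in data: 1
Parity bit: 0

0


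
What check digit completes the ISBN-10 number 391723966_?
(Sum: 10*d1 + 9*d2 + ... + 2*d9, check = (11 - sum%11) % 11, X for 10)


Weighted sum: 261
261 mod 11 = 8

Check digit: 3


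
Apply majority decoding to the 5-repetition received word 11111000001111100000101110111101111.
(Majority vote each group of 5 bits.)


Groups: 11111, 00000, 11111, 00000, 10111, 01111, 01111
Majority votes: 1010111

1010111


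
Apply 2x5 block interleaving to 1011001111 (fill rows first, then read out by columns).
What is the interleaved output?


Matrix:
  10110
  01111
Read columns: 1001111101

1001111101


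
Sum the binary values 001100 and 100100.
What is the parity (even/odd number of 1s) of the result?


001100 = 12
100100 = 36
Sum = 48 = 110000
1s count = 2

even parity (2 ones in 110000)


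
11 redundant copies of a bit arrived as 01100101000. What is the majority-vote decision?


Ones: 4 out of 11
Threshold: 6

0 (4/11 voted 1)


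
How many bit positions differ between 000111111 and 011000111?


XOR: 011111000
Count of 1s: 5

5


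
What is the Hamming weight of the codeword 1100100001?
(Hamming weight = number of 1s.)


Counting 1s in 1100100001

4


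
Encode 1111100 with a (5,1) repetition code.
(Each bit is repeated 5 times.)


Each bit -> 5 copies

11111111111111111111111110000000000


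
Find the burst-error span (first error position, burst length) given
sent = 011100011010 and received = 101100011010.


XOR: 110000000000

Burst at position 0, length 2


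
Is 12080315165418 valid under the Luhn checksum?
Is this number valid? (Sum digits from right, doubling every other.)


Luhn sum = 45
45 mod 10 = 5

Invalid (Luhn sum mod 10 = 5)


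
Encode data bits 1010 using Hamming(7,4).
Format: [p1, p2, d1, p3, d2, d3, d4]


Parity bits: p1=1, p2=0, p3=1

1011010


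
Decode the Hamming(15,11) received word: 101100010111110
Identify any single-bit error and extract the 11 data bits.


Syndrome = 0: no error detected

Data: 10000111110 (no errors)


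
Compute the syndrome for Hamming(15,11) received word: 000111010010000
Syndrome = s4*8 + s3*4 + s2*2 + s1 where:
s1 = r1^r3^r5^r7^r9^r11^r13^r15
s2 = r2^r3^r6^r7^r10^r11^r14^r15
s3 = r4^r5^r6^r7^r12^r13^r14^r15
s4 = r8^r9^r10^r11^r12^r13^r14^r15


s1=0, s2=0, s3=1, s4=0

Syndrome = 4 (error at position 4)


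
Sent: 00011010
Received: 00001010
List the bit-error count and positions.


XOR: 00010000

1 error(s) at position(s): 3


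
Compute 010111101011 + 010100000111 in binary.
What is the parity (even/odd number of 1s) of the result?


010111101011 = 1515
010100000111 = 1287
Sum = 2802 = 101011110010
1s count = 7

odd parity (7 ones in 101011110010)


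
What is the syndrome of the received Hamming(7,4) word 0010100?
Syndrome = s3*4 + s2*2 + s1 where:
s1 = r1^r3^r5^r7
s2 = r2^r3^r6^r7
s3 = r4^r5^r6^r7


s1=0, s2=1, s3=1

Syndrome = 6 (error at position 6)


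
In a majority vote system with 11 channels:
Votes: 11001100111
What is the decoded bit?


Ones: 7 out of 11
Threshold: 6

1 (7/11 voted 1)


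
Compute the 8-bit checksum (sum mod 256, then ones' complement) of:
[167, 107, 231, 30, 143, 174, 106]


Sum = 958 mod 256 = 190
Complement = 65

65


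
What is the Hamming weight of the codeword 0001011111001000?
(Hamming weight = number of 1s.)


Counting 1s in 0001011111001000

7


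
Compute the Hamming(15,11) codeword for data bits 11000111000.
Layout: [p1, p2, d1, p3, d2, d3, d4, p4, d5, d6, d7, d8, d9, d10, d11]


Parity bits: p1=1, p2=1, p3=0, p4=1

111010010111000


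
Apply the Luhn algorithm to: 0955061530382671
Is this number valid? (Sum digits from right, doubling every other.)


Luhn sum = 64
64 mod 10 = 4

Invalid (Luhn sum mod 10 = 4)


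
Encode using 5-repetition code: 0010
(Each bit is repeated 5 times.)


Each bit -> 5 copies

00000000001111100000


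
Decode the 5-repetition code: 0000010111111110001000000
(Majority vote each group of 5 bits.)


Groups: 00000, 10111, 11111, 00010, 00000
Majority votes: 01100

01100


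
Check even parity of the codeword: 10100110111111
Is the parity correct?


Number of 1s: 10

Yes, parity is correct (10 ones)


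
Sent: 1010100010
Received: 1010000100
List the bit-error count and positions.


XOR: 0000100110

3 error(s) at position(s): 4, 7, 8


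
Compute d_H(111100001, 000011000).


XOR: 111111001
Count of 1s: 7

7


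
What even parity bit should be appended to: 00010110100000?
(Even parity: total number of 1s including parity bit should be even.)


Number of 1s in data: 4
Parity bit: 0

0


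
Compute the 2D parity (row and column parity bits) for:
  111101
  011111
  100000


Row parities: 111
Column parities: 000010

Row P: 111, Col P: 000010, Corner: 1


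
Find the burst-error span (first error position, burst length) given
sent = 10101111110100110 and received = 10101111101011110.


XOR: 00000000011111000

Burst at position 9, length 5


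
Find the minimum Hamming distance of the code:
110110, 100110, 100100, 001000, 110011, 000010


Comparing all pairs, minimum distance: 1
Can detect 0 errors, correct 0 errors

1


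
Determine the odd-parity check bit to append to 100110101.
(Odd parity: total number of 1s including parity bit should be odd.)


Number of 1s in data: 5
Parity bit: 0

0


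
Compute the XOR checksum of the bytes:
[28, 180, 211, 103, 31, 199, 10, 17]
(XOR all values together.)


XOR chain: 28 ^ 180 ^ 211 ^ 103 ^ 31 ^ 199 ^ 10 ^ 17 = 223

223


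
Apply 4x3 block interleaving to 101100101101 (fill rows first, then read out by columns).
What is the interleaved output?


Matrix:
  101
  100
  101
  101
Read columns: 111100001011

111100001011


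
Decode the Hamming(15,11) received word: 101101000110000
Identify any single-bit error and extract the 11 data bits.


Syndrome = 1: error at position 1

Data: 10100110000 (corrected bit 1)


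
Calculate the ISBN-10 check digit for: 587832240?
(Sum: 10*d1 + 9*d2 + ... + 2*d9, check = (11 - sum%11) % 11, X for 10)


Weighted sum: 282
282 mod 11 = 7

Check digit: 4


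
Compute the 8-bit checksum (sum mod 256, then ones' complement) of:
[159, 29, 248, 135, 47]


Sum = 618 mod 256 = 106
Complement = 149

149


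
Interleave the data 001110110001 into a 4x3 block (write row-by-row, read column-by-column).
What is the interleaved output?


Matrix:
  001
  110
  110
  001
Read columns: 011001101001

011001101001


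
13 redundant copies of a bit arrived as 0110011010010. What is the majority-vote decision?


Ones: 6 out of 13
Threshold: 7

0 (6/13 voted 1)


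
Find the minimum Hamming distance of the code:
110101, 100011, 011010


Comparing all pairs, minimum distance: 3
Can detect 2 errors, correct 1 errors

3


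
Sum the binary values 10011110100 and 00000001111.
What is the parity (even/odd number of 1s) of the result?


10011110100 = 1268
00000001111 = 15
Sum = 1283 = 10100000011
1s count = 4

even parity (4 ones in 10100000011)


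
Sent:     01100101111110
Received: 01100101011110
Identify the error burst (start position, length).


XOR: 00000000100000

Burst at position 8, length 1


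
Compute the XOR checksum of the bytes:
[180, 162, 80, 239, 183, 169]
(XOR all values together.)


XOR chain: 180 ^ 162 ^ 80 ^ 239 ^ 183 ^ 169 = 183

183


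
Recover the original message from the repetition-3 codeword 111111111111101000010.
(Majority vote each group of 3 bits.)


Groups: 111, 111, 111, 111, 101, 000, 010
Majority votes: 1111100

1111100


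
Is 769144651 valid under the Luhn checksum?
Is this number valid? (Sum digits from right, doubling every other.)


Luhn sum = 41
41 mod 10 = 1

Invalid (Luhn sum mod 10 = 1)


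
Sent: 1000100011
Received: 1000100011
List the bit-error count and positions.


XOR: 0000000000

0 errors (received matches sent)


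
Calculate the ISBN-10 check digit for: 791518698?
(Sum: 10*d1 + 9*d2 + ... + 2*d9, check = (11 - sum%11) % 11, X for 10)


Weighted sum: 307
307 mod 11 = 10

Check digit: 1


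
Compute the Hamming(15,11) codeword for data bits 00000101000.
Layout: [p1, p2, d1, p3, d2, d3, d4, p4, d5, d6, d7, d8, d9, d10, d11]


Parity bits: p1=0, p2=1, p3=1, p4=0

010100000101000


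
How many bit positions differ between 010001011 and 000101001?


XOR: 010100010
Count of 1s: 3

3


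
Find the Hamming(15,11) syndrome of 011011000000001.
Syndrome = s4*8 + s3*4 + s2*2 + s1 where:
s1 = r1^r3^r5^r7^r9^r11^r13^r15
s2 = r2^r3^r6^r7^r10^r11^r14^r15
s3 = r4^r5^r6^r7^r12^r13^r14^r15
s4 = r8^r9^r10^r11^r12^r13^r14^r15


s1=1, s2=0, s3=1, s4=1

Syndrome = 13 (error at position 13)


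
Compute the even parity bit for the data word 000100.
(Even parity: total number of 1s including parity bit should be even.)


Number of 1s in data: 1
Parity bit: 1

1


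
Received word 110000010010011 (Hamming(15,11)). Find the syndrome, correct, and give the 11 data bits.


Syndrome = 1: error at position 1

Data: 00000010011 (corrected bit 1)


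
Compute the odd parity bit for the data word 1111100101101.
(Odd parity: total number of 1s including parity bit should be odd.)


Number of 1s in data: 9
Parity bit: 0

0


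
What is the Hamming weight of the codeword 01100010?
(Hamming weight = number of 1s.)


Counting 1s in 01100010

3


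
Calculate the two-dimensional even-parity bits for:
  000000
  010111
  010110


Row parities: 001
Column parities: 000001

Row P: 001, Col P: 000001, Corner: 1


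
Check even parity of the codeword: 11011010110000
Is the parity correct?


Number of 1s: 7

No, parity error (7 ones)


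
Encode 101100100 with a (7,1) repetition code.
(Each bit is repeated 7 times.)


Each bit -> 7 copies

111111100000001111111111111100000000000000111111100000000000000


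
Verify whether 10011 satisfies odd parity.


Number of 1s: 3

Yes, parity is correct (3 ones)


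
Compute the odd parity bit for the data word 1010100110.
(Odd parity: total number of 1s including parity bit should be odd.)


Number of 1s in data: 5
Parity bit: 0

0


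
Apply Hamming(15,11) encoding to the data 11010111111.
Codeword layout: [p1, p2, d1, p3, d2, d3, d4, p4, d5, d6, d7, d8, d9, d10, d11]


Parity bits: p1=0, p2=0, p3=0, p4=0

001010100111111


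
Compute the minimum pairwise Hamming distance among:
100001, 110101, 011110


Comparing all pairs, minimum distance: 2
Can detect 1 errors, correct 0 errors

2


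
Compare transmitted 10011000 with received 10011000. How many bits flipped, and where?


XOR: 00000000

0 errors (received matches sent)


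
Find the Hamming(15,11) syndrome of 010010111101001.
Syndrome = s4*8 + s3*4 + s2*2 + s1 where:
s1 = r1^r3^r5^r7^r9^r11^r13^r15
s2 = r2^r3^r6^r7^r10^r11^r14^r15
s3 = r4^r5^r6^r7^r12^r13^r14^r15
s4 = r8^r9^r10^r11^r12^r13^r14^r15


s1=0, s2=0, s3=0, s4=1

Syndrome = 8 (error at position 8)


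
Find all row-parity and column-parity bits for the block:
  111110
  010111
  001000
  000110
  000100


Row parities: 10101
Column parities: 100011

Row P: 10101, Col P: 100011, Corner: 1


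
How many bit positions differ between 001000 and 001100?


XOR: 000100
Count of 1s: 1

1


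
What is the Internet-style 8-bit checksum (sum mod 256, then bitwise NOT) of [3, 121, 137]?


Sum = 261 mod 256 = 5
Complement = 250

250


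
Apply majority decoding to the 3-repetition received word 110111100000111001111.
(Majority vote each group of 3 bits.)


Groups: 110, 111, 100, 000, 111, 001, 111
Majority votes: 1100101

1100101


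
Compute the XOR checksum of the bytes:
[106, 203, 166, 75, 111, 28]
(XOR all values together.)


XOR chain: 106 ^ 203 ^ 166 ^ 75 ^ 111 ^ 28 = 63

63


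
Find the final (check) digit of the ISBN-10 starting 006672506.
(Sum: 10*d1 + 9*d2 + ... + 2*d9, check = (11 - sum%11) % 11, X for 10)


Weighted sum: 174
174 mod 11 = 9

Check digit: 2
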